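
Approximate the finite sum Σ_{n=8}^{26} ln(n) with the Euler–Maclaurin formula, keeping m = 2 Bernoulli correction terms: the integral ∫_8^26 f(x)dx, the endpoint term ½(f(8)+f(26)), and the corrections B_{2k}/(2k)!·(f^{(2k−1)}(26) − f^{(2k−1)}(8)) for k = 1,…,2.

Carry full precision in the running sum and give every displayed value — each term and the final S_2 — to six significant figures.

S_2 ≈ 52.7365

∫_8^26 ln(x) dx evaluates to 50.0750.
Endpoint term: (f(8) + f(26))/2 = (2.07944 + 3.25810)/2 = 2.66877.
Integral + boundary = 52.7437.
Order-1 term: 1/12 · (0.0384615 − 0.125000) = -0.00721154.
Partial sum through k=1: 52.7365.
Order-2 term: −1/720 · (0.000113792 − 0.00390625) = 5.26730e-06.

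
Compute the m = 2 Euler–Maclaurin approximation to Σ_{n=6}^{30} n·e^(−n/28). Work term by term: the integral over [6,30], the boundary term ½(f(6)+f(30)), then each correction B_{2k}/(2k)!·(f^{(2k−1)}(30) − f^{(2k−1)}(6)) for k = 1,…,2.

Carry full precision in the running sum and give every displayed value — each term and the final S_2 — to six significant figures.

S_2 ≈ 219.630

The integral term ∫_6^30 x·e^(−x/28) dx = 212.125.
½[f(6) + f(30)] = ½[4.84271 + 10.2756] = 7.55914.
Running total after boundary: 219.685.
Order-1 term: 1/12 · (-0.0244656 − 0.634164) = -0.0548858.
Running total after k=1: 219.630.
Order-2 term: −1/720 · (0.000842566 − 0.00286786) = 2.81290e-06.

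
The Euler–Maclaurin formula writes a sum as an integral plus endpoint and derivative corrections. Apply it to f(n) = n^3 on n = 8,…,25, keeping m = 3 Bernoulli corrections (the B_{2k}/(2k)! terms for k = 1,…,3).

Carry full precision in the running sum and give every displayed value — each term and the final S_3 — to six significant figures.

The integral term ∫_8^25 x^3 dx = 96632.2.
Endpoint term: (f(8) + f(25))/2 = (512.000 + 15625.0)/2 = 8068.50.
Integral + boundary = 104701.
k=1: B_{2}/(2)! × [f^{(1)}(25) − f^{(1)}(8)] = 1/12 × (1875.00 − 192.000) = 140.250.
Partial sum through k=1: 104841.
k=2: B_{4}/(4)! × [f^{(3)}(25) − f^{(3)}(8)] = −1/720 × (6.00000 − 6.00000) = 0.00000.
Partial sum through k=2: 104841.
k=3: B_{6}/(6)! × [f^{(5)}(25) − f^{(5)}(8)] = 1/30240 × (0.00000 − 0.00000) = 0.00000.

S_3 ≈ 104841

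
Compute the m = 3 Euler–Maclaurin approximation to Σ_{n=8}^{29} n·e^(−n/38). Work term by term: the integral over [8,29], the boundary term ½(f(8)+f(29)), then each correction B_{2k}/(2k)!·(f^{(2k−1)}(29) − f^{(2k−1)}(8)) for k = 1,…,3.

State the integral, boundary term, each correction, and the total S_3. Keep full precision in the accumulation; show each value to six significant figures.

S_3 ≈ 239.187

∫_8^29 x·e^(−x/38) dx evaluates to 229.231.
½[f(8) + f(29)] = ½[6.48126 + 13.5196] = 10.0004.
So far: 239.232.
k=1: B_{2}/(2)! × [f^{(1)}(29) − f^{(1)}(8)] = 1/12 × (0.110414 − 0.639598) = -0.0440987.
Running total after k=1: 239.187.
k=2: B_{4}/(4)! × [f^{(3)}(29) − f^{(3)}(8)] = −1/720 × (0.000722159 − 0.00156504) = 1.17066e-06.
Running total after k=2: 239.187.
k=3: B_{6}/(6)! × [f^{(5)}(29) − f^{(5)}(8)] = 1/30240 × (9.47267e-07 − 1.86090e-06) = -3.02127e-11.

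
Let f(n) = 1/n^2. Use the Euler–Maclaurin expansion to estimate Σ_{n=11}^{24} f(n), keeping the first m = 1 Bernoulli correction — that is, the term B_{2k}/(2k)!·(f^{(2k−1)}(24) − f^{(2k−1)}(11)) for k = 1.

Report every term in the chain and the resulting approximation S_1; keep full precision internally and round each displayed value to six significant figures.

S_1 ≈ 0.0543559

Integral: ∫_11^24 1/x^2 dx = 0.0492424.
½[f(11) + f(24)] = ½[0.00826446 + 0.00173611] = 0.00500029.
Integral + boundary = 0.0542427.
k=1: B_{2}/(2)! × [f^{(1)}(24) − f^{(1)}(11)] = 1/12 × (-0.000144676 − (-0.00150263)) = 0.000113163.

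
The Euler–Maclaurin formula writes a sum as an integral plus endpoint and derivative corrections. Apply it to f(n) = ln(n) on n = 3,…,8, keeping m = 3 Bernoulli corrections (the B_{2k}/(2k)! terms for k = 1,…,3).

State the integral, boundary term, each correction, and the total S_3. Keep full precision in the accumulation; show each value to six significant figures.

∫_3^8 ln(x) dx evaluates to 8.33970.
Endpoint term: (f(3) + f(8))/2 = (1.09861 + 2.07944)/2 = 1.58903.
Integral + boundary = 9.92872.
Order-1 term: 1/12 · (0.125000 − 0.333333) = -0.0173611.
Partial sum through k=1: 9.91136.
Order-2 term: −1/720 · (0.00390625 − 0.0740741) = 9.74553e-05.
Partial sum through k=2: 9.91146.
Order-3 term: 1/30240 · (0.000732422 − 0.0987654) = -3.24183e-06.

S_3 ≈ 9.91146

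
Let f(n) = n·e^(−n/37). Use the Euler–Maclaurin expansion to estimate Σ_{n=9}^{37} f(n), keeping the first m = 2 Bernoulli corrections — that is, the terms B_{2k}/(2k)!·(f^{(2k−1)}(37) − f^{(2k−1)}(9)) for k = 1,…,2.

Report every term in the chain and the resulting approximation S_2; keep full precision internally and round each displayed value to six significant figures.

The integral term ∫_9^37 x·e^(−x/37) dx = 327.252.
½[f(9) + f(37)] = ½[7.05673 + 13.6115] = 10.3341.
Integral + boundary = 337.586.
Correction k=1: B_{2}/2! · (f^{(1)}(37) − f^{(1)}(9)) = 1/12 · (0.00000 − 0.593358) = -0.0494465.
Running total after k=1: 337.536.
Correction k=2: B_{4}/4! · (f^{(3)}(37) − f^{(3)}(9)) = −1/720 · (0.000537443 − 0.00157890) = 1.44647e-06.

S_2 ≈ 337.536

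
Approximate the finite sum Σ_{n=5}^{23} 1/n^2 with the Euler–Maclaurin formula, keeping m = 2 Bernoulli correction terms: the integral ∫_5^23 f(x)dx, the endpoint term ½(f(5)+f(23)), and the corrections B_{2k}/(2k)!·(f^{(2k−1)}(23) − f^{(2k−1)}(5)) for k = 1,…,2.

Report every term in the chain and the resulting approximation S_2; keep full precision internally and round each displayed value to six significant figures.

∫_5^23 1/x^2 dx evaluates to 0.156522.
Endpoint term: (f(5) + f(23))/2 = (0.0400000 + 0.00189036)/2 = 0.0209452.
Running total after boundary: 0.177467.
Order-1 term: 1/12 · (-0.000164379 − (-0.0160000)) = 0.00131964.
Partial sum through k=1: 0.178787.
Order-2 term: −1/720 · (-3.72883e-06 − (-0.00768000)) = -1.06615e-05.

S_2 ≈ 0.178776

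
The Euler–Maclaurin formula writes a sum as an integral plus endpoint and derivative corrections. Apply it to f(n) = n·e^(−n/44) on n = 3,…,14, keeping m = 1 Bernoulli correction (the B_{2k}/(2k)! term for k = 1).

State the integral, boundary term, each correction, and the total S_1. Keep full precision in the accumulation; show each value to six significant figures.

Integral: ∫_3^14 x·e^(−x/44) dx = 75.1947.
½[f(3) + f(14)] = ½[2.80227 + 10.1846] = 6.49343.
Integral + boundary = 81.6881.
Order-1 term: 1/12 · (0.496003 − 0.870403) = -0.0312000.

S_1 ≈ 81.6569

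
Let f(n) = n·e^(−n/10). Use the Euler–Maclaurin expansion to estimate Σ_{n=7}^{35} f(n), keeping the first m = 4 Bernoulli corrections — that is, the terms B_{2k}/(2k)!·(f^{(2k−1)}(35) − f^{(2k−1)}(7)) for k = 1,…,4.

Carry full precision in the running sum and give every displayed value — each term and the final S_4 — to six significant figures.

S_4 ≈ 73.0785

The integral term ∫_7^35 x·e^(−x/10) dx = 70.8307.
Endpoint term: (f(7) + f(35))/2 = (3.47610 + 1.05691)/2 = 2.26650.
So far: 73.0972.
Order-1 term: 1/12 · (-0.0754935 − 0.148976) = -0.0187058.
Running total after k=1: 73.0785.
Order-2 term: −1/720 · (-0.000150987 − 0.0114215) = 1.60728e-05.
Running total after k=2: 73.0785.
Order-3 term: 1/30240 · (4.52961e-06 − 0.000213532) = -6.91144e-09.
Running total after k=3: 73.0785.
Order-4 term: −1/1209600 · (1.05691e-07 − 3.12849e-06) = 2.49901e-12.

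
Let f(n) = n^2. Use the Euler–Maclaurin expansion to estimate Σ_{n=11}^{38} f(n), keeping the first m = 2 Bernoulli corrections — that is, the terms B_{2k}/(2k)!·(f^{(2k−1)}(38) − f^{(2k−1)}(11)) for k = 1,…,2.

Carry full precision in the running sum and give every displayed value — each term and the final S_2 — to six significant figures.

S_2 ≈ 18634.0

∫_11^38 x^2 dx evaluates to 17847.0.
½[f(11) + f(38)] = ½[121.000 + 1444.00] = 782.500.
Integral + boundary = 18629.5.
Correction k=1: B_{2}/2! · (f^{(1)}(38) − f^{(1)}(11)) = 1/12 · (76.0000 − 22.0000) = 4.50000.
Running total after k=1: 18634.0.
Correction k=2: B_{4}/4! · (f^{(3)}(38) − f^{(3)}(11)) = −1/720 · (0.00000 − 0.00000) = 0.00000.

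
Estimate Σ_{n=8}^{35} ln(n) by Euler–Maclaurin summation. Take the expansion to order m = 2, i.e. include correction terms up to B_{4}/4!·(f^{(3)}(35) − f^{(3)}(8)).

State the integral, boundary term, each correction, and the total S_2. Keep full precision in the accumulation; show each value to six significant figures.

The integral term ∫_8^35 ln(x) dx = 80.8016.
½[f(8) + f(35)] = ½[2.07944 + 3.55535] = 2.81739.
Running total after boundary: 83.6190.
Order-1 term: 1/12 · (0.0285714 − 0.125000) = -0.00803571.
Running total after k=1: 83.6110.
Order-2 term: −1/720 · (4.66472e-05 − 0.00390625) = 5.36056e-06.

S_2 ≈ 83.6110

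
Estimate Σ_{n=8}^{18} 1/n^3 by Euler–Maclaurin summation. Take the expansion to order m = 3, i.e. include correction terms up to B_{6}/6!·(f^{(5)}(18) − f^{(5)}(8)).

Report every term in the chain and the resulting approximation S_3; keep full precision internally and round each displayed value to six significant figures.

Integral: ∫_8^18 1/x^3 dx = 0.00626929.
Endpoint term: (f(8) + f(18))/2 = (0.00195312 + 0.000171468)/2 = 0.00106230.
So far: 0.00733159.
Correction k=1: B_{2}/2! · (f^{(1)}(18) − f^{(1)}(8)) = 1/12 · (-2.85780e-05 − (-0.000732422)) = 5.86537e-05.
After k=1: 0.00739024.
Correction k=2: B_{4}/4! · (f^{(3)}(18) − f^{(3)}(8)) = −1/720 · (-1.76407e-06 − (-0.000228882)) = -3.15441e-07.
After k=2: 0.00738992.
Correction k=3: B_{6}/6! · (f^{(5)}(18) − f^{(5)}(8)) = 1/30240 · (-2.28676e-07 − (-0.000150204)) = 4.95949e-09.

S_3 ≈ 0.00738993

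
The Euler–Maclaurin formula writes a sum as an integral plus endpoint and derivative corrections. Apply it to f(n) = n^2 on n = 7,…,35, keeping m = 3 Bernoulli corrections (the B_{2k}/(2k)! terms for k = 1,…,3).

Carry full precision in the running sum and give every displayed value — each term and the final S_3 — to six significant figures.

S_3 ≈ 14819.0

The integral term ∫_7^35 x^2 dx = 14177.3.
Endpoint term: (f(7) + f(35))/2 = (49.0000 + 1225.00)/2 = 637.000.
Running total after boundary: 14814.3.
k=1: B_{2}/(2)! × [f^{(1)}(35) − f^{(1)}(7)] = 1/12 × (70.0000 − 14.0000) = 4.66667.
Partial sum through k=1: 14819.0.
k=2: B_{4}/(4)! × [f^{(3)}(35) − f^{(3)}(7)] = −1/720 × (0.00000 − 0.00000) = 0.00000.
Partial sum through k=2: 14819.0.
k=3: B_{6}/(6)! × [f^{(5)}(35) − f^{(5)}(7)] = 1/30240 × (0.00000 − 0.00000) = 0.00000.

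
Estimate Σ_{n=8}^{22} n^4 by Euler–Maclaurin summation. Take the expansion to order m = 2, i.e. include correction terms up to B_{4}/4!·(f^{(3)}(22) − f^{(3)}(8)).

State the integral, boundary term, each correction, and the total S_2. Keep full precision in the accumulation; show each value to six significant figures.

S_2 ≈ 1.14673e+06

∫_8^22 x^4 dx evaluates to 1.02417e+06.
Boundary: ½(f(8) + f(22)) = ½(4096.00 + 234256) = 119176.
Running total after boundary: 1.14335e+06.
Correction k=1: B_{2}/2! · (f^{(1)}(22) − f^{(1)}(8)) = 1/12 · (42592.0 − 2048.00) = 3378.67.
Running total after k=1: 1.14673e+06.
Correction k=2: B_{4}/4! · (f^{(3)}(22) − f^{(3)}(8)) = −1/720 · (528.000 − 192.000) = -0.466667.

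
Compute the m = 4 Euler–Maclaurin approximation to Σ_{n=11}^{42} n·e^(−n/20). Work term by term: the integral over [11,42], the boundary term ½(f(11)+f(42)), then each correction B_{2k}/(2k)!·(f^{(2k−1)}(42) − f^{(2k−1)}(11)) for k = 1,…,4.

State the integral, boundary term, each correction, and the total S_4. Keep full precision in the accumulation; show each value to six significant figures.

S_4 ≈ 211.575

Integral: ∫_11^42 x·e^(−x/20) dx = 205.863.
½[f(11) + f(42)] = ½[6.34645 + 5.14317] = 5.74481.
Integral + boundary = 211.608.
Correction k=1: B_{2}/2! · (f^{(1)}(42) − f^{(1)}(11)) = 1/12 · (-0.134702 − 0.259627) = -0.0328608.
Running total after k=1: 211.575.
Correction k=2: B_{4}/4! · (f^{(3)}(42) − f^{(3)}(11)) = −1/720 · (0.000275527 − 0.00353382) = 4.52540e-06.
Running total after k=2: 211.575.
Correction k=3: B_{6}/6! · (f^{(5)}(42) − f^{(5)}(11)) = 1/30240 · (2.21952e-06 − 1.60464e-05) = -4.57239e-10.
Running total after k=3: 211.575.
Correction k=4: B_{8}/8! · (f^{(7)}(42) − f^{(7)}(11)) = −1/1209600 · (9.37557e-09 − 5.81457e-08) = 4.03192e-14.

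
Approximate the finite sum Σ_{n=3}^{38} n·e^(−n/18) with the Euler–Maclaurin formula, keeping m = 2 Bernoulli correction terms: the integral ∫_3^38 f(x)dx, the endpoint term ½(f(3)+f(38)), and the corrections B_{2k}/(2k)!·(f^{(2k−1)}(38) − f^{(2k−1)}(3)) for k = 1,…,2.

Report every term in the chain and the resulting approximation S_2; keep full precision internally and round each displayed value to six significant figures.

The integral term ∫_3^38 x·e^(−x/18) dx = 197.898.
½[f(3) + f(38)] = ½[2.53945 + 4.60193] = 3.57069.
So far: 201.469.
Correction k=1: B_{2}/2! · (f^{(1)}(38) − f^{(1)}(3)) = 1/12 · (-0.134559 − 0.705401) = -0.0699967.
Running total after k=1: 201.399.
Correction k=2: B_{4}/4! · (f^{(3)}(38) − f^{(3)}(3)) = −1/720 · (0.000332245 − 0.00740236) = 9.81961e-06.

S_2 ≈ 201.399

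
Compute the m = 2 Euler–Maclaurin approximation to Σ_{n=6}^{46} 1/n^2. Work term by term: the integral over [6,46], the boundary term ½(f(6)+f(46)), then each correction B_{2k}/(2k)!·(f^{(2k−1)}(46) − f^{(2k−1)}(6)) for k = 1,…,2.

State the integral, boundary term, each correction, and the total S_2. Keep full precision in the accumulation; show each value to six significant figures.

Integral: ∫_6^46 1/x^2 dx = 0.144928.
Endpoint term: (f(6) + f(46))/2 = (0.0277778 + 0.000472590)/2 = 0.0141252.
Integral + boundary = 0.159053.
k=1: B_{2}/(2)! × [f^{(1)}(46) − f^{(1)}(6)] = 1/12 × (-2.05474e-05 − (-0.00925926)) = 0.000769893.
After k=1: 0.159823.
k=2: B_{4}/(4)! × [f^{(3)}(46) − f^{(3)}(6)] = −1/720 × (-1.16526e-07 − (-0.00308642)) = -4.28653e-06.

S_2 ≈ 0.159818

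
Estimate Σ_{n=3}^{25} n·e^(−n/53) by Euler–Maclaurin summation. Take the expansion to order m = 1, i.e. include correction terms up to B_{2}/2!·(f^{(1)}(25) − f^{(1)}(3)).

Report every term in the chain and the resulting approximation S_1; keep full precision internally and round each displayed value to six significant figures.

Integral: ∫_3^25 x·e^(−x/53) dx = 225.291.
Endpoint term: (f(3) + f(25))/2 = (2.83491 + 15.5985)/2 = 9.21673.
Running total after boundary: 234.507.
Correction k=1: B_{2}/2! · (f^{(1)}(25) − f^{(1)}(3)) = 1/12 · (0.329630 − 0.891480) = -0.0468208.

S_1 ≈ 234.461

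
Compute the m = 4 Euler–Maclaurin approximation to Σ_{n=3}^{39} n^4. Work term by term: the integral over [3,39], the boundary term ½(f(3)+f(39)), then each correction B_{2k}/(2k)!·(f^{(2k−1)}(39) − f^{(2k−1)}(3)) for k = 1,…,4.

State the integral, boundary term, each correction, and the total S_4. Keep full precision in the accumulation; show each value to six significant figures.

S_4 ≈ 1.92213e+07

Integral: ∫_3^39 x^4 dx = 1.80448e+07.
Boundary: ½(f(3) + f(39)) = ½(81.0000 + 2.31344e+06) = 1.15676e+06.
Integral + boundary = 1.92016e+07.
Correction k=1: B_{2}/2! · (f^{(1)}(39) − f^{(1)}(3)) = 1/12 · (237276 − 108.000) = 19764.0.
Partial sum through k=1: 1.92213e+07.
Correction k=2: B_{4}/4! · (f^{(3)}(39) − f^{(3)}(3)) = −1/720 · (936.000 − 72.0000) = -1.20000.
Partial sum through k=2: 1.92213e+07.
Correction k=3: B_{6}/6! · (f^{(5)}(39) − f^{(5)}(3)) = 1/30240 · (0.00000 − 0.00000) = 0.00000.
Partial sum through k=3: 1.92213e+07.
Correction k=4: B_{8}/8! · (f^{(7)}(39) − f^{(7)}(3)) = −1/1209600 · (0.00000 − 0.00000) = 0.00000.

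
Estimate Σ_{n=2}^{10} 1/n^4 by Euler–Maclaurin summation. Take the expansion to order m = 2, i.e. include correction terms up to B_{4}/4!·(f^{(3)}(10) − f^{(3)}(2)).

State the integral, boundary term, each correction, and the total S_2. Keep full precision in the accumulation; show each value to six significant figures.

S_2 ≈ 0.0817446

Integral: ∫_2^10 1/x^4 dx = 0.0413333.
Boundary: ½(f(2) + f(10)) = ½(0.0625000 + 0.000100000) = 0.0313000.
Integral + boundary = 0.0726333.
Correction k=1: B_{2}/2! · (f^{(1)}(10) − f^{(1)}(2)) = 1/12 · (-4.00000e-05 − (-0.125000)) = 0.0104133.
Partial sum through k=1: 0.0830467.
Correction k=2: B_{4}/4! · (f^{(3)}(10) − f^{(3)}(2)) = −1/720 · (-1.20000e-05 − (-0.937500)) = -0.00130207.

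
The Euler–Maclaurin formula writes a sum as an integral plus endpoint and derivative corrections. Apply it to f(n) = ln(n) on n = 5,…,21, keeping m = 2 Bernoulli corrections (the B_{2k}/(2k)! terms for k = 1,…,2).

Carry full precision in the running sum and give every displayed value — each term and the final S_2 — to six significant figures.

The integral term ∫_5^21 ln(x) dx = 39.8878.
½[f(5) + f(21)] = ½[1.60944 + 3.04452] = 2.32698.
So far: 42.2148.
k=1: B_{2}/(2)! × [f^{(1)}(21) − f^{(1)}(5)] = 1/12 × (0.0476190 − 0.200000) = -0.0126984.
After k=1: 42.2021.
k=2: B_{4}/(4)! × [f^{(3)}(21) − f^{(3)}(5)] = −1/720 × (0.000215959 − 0.0160000) = 2.19223e-05.

S_2 ≈ 42.2021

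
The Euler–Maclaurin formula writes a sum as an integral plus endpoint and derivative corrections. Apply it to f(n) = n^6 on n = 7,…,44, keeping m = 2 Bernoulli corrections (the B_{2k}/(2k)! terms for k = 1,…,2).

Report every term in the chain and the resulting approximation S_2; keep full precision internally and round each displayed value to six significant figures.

The integral term ∫_7^44 x^6 dx = 4.56110e+10.
Endpoint term: (f(7) + f(44))/2 = (117649 + 7.25631e+09)/2 = 3.62822e+09.
Running total after boundary: 4.92392e+10.
Correction k=1: B_{2}/2! · (f^{(1)}(44) − f^{(1)}(7)) = 1/12 · (9.89497e+08 − 100842) = 8.24497e+07.
Running total after k=1: 4.93217e+10.
Correction k=2: B_{4}/4! · (f^{(3)}(44) − f^{(3)}(7)) = −1/720 · (1.02221e+07 − 41160.0) = -14140.2.

S_2 ≈ 4.93216e+10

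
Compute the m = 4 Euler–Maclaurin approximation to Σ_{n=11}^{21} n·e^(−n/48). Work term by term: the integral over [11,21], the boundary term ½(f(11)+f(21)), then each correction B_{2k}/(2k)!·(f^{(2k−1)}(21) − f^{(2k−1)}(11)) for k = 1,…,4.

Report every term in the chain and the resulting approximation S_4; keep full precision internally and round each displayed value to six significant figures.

S_4 ≈ 124.739

∫_11^21 x·e^(−x/48) dx evaluates to 113.607.
Boundary: ½(f(11) + f(21)) = ½(8.74716 + 13.5586) = 11.1529.
Integral + boundary = 124.760.
Order-1 term: 1/12 · (0.363177 − 0.612964) = -0.0208155.
After k=1: 124.739.
Order-2 term: −1/720 · (0.000718088 − 0.000956318) = 3.30875e-07.
After k=2: 124.739.
Order-3 term: 1/30240 · (5.54925e-07 − 7.14667e-07) = -5.28247e-12.
After k=3: 124.739.
Order-4 term: −1/1209600 · (3.46432e-10 − 4.40219e-10) = 7.75356e-17.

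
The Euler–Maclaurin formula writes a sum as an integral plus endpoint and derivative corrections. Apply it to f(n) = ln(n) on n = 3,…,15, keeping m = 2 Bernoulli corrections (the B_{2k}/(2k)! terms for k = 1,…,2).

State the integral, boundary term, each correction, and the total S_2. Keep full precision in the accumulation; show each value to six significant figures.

The integral term ∫_3^15 ln(x) dx = 25.3249.
Endpoint term: (f(3) + f(15))/2 = (1.09861 + 2.70805)/2 = 1.90333.
Integral + boundary = 27.2282.
Order-1 term: 1/12 · (0.0666667 − 0.333333) = -0.0222222.
Partial sum through k=1: 27.2060.
Order-2 term: −1/720 · (0.000592593 − 0.0740741) = 0.000102058.

S_2 ≈ 27.2061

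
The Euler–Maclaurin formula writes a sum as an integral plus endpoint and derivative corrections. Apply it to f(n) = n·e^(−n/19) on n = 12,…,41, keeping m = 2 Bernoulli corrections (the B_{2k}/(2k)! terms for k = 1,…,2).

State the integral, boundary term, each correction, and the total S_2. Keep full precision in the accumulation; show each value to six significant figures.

S_2 ≈ 186.986

∫_12^41 x·e^(−x/19) dx evaluates to 181.454.
Endpoint term: (f(12) + f(41))/2 = (6.38102 + 4.73829)/2 = 5.55966.
Integral + boundary = 187.014.
Correction k=1: B_{2}/2! · (f^{(1)}(41) − f^{(1)}(12)) = 1/12 · (-0.133816 − 0.195908) = -0.0274770.
Partial sum through k=1: 186.986.
Correction k=2: B_{4}/4! · (f^{(3)}(41) − f^{(3)}(12)) = −1/720 · (0.000269586 − 0.00348867) = 4.47096e-06.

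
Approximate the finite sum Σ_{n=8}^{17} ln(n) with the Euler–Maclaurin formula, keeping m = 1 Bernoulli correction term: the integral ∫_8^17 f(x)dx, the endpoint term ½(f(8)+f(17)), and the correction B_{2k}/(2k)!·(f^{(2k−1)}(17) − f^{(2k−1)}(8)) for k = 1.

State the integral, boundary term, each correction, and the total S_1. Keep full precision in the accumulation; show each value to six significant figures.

S_1 ≈ 24.9799

The integral term ∫_8^17 ln(x) dx = 22.5291.
Boundary: ½(f(8) + f(17)) = ½(2.07944 + 2.83321) = 2.45633.
Running total after boundary: 24.9854.
Correction k=1: B_{2}/2! · (f^{(1)}(17) − f^{(1)}(8)) = 1/12 · (0.0588235 − 0.125000) = -0.00551471.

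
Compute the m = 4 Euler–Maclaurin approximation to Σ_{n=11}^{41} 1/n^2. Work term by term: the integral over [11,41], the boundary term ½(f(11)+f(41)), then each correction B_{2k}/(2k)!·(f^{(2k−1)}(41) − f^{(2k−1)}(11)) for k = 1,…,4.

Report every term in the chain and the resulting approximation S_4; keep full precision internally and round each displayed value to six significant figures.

∫_11^41 1/x^2 dx evaluates to 0.0665188.
Endpoint term: (f(11) + f(41))/2 = (0.00826446 + 0.000594884)/2 = 0.00442967.
Integral + boundary = 0.0709485.
Correction k=1: B_{2}/2! · (f^{(1)}(41) − f^{(1)}(11)) = 1/12 · (-2.90187e-05 − (-0.00150263)) = 0.000122801.
Partial sum through k=1: 0.0710713.
Correction k=2: B_{4}/4! · (f^{(3)}(41) − f^{(3)}(11)) = −1/720 · (-2.07153e-07 − (-0.000149021)) = -2.06686e-07.
Partial sum through k=2: 0.0710711.
Correction k=3: B_{6}/6! · (f^{(5)}(41) − f^{(5)}(11)) = 1/30240 · (-3.69697e-09 − (-3.69474e-05)) = 1.22168e-09.
Partial sum through k=3: 0.0710711.
Correction k=4: B_{8}/8! · (f^{(7)}(41) − f^{(7)}(11)) = −1/1209600 · (-1.23159e-10 − (-1.70996e-05)) = -1.41365e-11.

S_4 ≈ 0.0710711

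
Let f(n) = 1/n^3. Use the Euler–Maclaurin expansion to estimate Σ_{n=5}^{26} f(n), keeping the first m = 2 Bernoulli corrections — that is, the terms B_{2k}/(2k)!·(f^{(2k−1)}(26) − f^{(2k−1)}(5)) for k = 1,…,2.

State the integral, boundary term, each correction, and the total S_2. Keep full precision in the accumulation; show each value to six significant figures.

The integral term ∫_5^26 1/x^3 dx = 0.0192604.
½[f(5) + f(26)] = ½[0.00800000 + 5.68958e-05] = 0.00402845.
Integral + boundary = 0.0232888.
k=1: B_{2}/(2)! × [f^{(1)}(26) − f^{(1)}(5)] = 1/12 × (-6.56490e-06 − (-0.00480000)) = 0.000399453.
After k=1: 0.0236883.
k=2: B_{4}/(4)! × [f^{(3)}(26) − f^{(3)}(5)] = −1/720 × (-1.94228e-07 − (-0.00384000)) = -5.33306e-06.

S_2 ≈ 0.0236829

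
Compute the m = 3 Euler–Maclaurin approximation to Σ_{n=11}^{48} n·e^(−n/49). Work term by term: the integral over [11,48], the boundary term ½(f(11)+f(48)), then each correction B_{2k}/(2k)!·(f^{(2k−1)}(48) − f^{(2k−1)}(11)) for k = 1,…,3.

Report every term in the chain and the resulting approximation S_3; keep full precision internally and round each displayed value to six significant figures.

S_3 ≈ 577.608

∫_11^48 x·e^(−x/49) dx evaluates to 564.254.
½[f(11) + f(48)] = ½[8.78816 + 18.0223] = 13.4052.
Integral + boundary = 577.659.
Correction k=1: B_{2}/2! · (f^{(1)}(48) − f^{(1)}(11)) = 1/12 · (0.00766254 − 0.619574) = -0.0509926.
Running total after k=1: 577.608.
Correction k=2: B_{4}/4! · (f^{(3)}(48) − f^{(3)}(11)) = −1/720 · (0.000315948 − 0.000923541) = 8.43879e-07.
Running total after k=2: 577.608.
Correction k=3: B_{6}/6! · (f^{(5)}(48) − f^{(5)}(11)) = 1/30240 · (2.61851e-07 − 6.61821e-07) = -1.32265e-11.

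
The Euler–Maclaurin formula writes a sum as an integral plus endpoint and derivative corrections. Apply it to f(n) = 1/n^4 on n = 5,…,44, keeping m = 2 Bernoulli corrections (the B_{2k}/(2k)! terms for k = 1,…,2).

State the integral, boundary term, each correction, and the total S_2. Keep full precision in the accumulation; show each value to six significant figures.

Integral: ∫_5^44 1/x^4 dx = 0.00266275.
Endpoint term: (f(5) + f(44))/2 = (0.00160000 + 2.66802e-07)/2 = 0.000800133.
So far: 0.00346289.
Correction k=1: B_{2}/2! · (f^{(1)}(44) − f^{(1)}(5)) = 1/12 · (-2.42547e-08 − (-0.00128000)) = 0.000106665.
Running total after k=1: 0.00356955.
Correction k=2: B_{4}/4! · (f^{(3)}(44) − f^{(3)}(5)) = −1/720 · (-3.75848e-10 − (-0.00153600)) = -2.13333e-06.

S_2 ≈ 0.00356742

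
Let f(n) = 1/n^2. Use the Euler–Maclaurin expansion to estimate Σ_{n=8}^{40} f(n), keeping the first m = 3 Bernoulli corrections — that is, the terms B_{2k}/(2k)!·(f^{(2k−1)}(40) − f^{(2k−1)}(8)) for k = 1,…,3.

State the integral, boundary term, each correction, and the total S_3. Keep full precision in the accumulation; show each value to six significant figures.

The integral term ∫_8^40 1/x^2 dx = 0.100000.
Endpoint term: (f(8) + f(40))/2 = (0.0156250 + 0.000625000)/2 = 0.00812500.
So far: 0.108125.
Order-1 term: 1/12 · (-3.12500e-05 − (-0.00390625)) = 0.000322917.
Running total after k=1: 0.108448.
Order-2 term: −1/720 · (-2.34375e-07 − (-0.000732422)) = -1.01693e-06.
Running total after k=2: 0.108447.
Order-3 term: 1/30240 · (-4.39453e-09 − (-0.000343323)) = 1.13531e-08.

S_3 ≈ 0.108447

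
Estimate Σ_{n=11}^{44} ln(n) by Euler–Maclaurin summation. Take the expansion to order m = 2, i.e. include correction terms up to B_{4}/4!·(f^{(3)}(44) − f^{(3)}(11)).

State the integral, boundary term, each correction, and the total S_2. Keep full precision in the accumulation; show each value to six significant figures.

Integral: ∫_11^44 ln(x) dx = 107.127.
½[f(11) + f(44)] = ½[2.39790 + 3.78419] = 3.09104.
Integral + boundary = 110.219.
Correction k=1: B_{2}/2! · (f^{(1)}(44) − f^{(1)}(11)) = 1/12 · (0.0227273 − 0.0909091) = -0.00568182.
Partial sum through k=1: 110.213.
Correction k=2: B_{4}/4! · (f^{(3)}(44) − f^{(3)}(11)) = −1/720 · (2.34786e-05 − 0.00150263) = 2.05438e-06.

S_2 ≈ 110.213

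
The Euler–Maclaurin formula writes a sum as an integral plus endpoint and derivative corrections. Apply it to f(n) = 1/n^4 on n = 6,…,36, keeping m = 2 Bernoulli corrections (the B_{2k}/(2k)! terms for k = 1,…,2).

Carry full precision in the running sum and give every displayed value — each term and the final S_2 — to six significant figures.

∫_6^36 1/x^4 dx evaluates to 0.00153607.
½[f(6) + f(36)] = ½[0.000771605 + 5.95374e-07] = 0.000386100.
Integral + boundary = 0.00192217.
Correction k=1: B_{2}/2! · (f^{(1)}(36) − f^{(1)}(6)) = 1/12 · (-6.61527e-08 − (-0.000514403)) = 4.28614e-05.
After k=1: 0.00196503.
Correction k=2: B_{4}/4! · (f^{(3)}(36) − f^{(3)}(6)) = −1/720 · (-1.53131e-09 − (-0.000428669)) = -5.95372e-07.

S_2 ≈ 0.00196443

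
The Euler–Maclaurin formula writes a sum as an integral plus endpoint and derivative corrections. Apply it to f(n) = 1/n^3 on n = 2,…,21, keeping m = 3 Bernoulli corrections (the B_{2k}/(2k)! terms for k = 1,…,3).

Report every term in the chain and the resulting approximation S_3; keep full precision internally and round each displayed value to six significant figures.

Integral: ∫_2^21 1/x^3 dx = 0.123866.
½[f(2) + f(21)] = ½[0.125000 + 0.000107980] = 0.0625540.
Integral + boundary = 0.186420.
Correction k=1: B_{2}/2! · (f^{(1)}(21) − f^{(1)}(2)) = 1/12 · (-1.54257e-05 − (-0.187500)) = 0.0156237.
Partial sum through k=1: 0.202044.
Correction k=2: B_{4}/4! · (f^{(3)}(21) − f^{(3)}(2)) = −1/720 · (-6.99577e-07 − (-0.937500)) = -0.00130208.
Partial sum through k=2: 0.200742.
Correction k=3: B_{6}/6! · (f^{(5)}(21) − f^{(5)}(2)) = 1/30240 · (-6.66264e-08 − (-9.84375)) = 0.000325521.

S_3 ≈ 0.201067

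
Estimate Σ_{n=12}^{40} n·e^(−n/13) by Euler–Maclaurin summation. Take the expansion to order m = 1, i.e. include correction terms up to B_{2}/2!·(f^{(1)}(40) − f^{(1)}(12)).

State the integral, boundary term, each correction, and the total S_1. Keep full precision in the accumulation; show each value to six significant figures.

The integral term ∫_12^40 x·e^(−x/13) dx = 97.3573.
Boundary: ½(f(12) + f(40)) = ½(4.76754 + 1.84404) = 3.30579.
Integral + boundary = 100.663.
Correction k=1: B_{2}/2! · (f^{(1)}(40) − f^{(1)}(12)) = 1/12 · (-0.0957480 − 0.0305611) = -0.0105258.

S_1 ≈ 100.653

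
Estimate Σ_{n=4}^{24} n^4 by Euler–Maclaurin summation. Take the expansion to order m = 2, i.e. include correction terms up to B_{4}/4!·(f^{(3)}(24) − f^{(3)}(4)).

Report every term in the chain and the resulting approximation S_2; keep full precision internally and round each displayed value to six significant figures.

∫_4^24 x^4 dx evaluates to 1.59232e+06.
½[f(4) + f(24)] = ½[256.000 + 331776] = 166016.
So far: 1.75834e+06.
Order-1 term: 1/12 · (55296.0 − 256.000) = 4586.67.
After k=1: 1.76292e+06.
Order-2 term: −1/720 · (576.000 − 96.0000) = -0.666667.

S_2 ≈ 1.76292e+06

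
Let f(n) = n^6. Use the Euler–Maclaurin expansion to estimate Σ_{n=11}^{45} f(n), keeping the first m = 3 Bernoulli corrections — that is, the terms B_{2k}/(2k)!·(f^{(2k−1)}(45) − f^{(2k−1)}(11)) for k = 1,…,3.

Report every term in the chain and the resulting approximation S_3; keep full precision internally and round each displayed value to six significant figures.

S_3 ≈ 5.76235e+10

∫_11^45 x^6 dx evaluates to 5.33786e+10.
Endpoint term: (f(11) + f(45))/2 = (1.77156e+06 + 8.30377e+09)/2 = 4.15277e+09.
So far: 5.75313e+10.
k=1: B_{2}/(2)! × [f^{(1)}(45) − f^{(1)}(11)] = 1/12 × (1.10717e+09 − 966306) = 9.21835e+07.
After k=1: 5.76235e+10.
k=2: B_{4}/(4)! × [f^{(3)}(45) − f^{(3)}(11)] = −1/720 × (1.09350e+07 − 159720) = -14965.7.
After k=2: 5.76235e+10.
k=3: B_{6}/(6)! × [f^{(5)}(45) − f^{(5)}(11)] = 1/30240 × (32400.0 − 7920.00) = 0.809524.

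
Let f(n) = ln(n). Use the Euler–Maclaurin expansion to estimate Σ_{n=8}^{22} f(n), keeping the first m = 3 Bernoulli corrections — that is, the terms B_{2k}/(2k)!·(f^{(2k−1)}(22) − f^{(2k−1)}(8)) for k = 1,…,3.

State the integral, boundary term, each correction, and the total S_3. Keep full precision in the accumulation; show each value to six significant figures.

Integral: ∫_8^22 ln(x) dx = 37.3674.
½[f(8) + f(22)] = ½[2.07944 + 3.09104] = 2.58524.
Running total after boundary: 39.9526.
Correction k=1: B_{2}/2! · (f^{(1)}(22) − f^{(1)}(8)) = 1/12 · (0.0454545 − 0.125000) = -0.00662879.
After k=1: 39.9460.
Correction k=2: B_{4}/4! · (f^{(3)}(22) − f^{(3)}(8)) = −1/720 · (0.000187829 − 0.00390625) = 5.16447e-06.
After k=2: 39.9460.
Correction k=3: B_{6}/6! · (f^{(5)}(22) − f^{(5)}(8)) = 1/30240 · (4.65691e-06 − 0.000732422) = -2.40663e-08.

S_3 ≈ 39.9460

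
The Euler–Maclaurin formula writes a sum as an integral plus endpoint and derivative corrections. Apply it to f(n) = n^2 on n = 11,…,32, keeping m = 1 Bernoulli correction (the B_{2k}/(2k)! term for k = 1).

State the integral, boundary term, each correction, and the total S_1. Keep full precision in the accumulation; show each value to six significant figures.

∫_11^32 x^2 dx evaluates to 10479.0.
Boundary: ½(f(11) + f(32)) = ½(121.000 + 1024.00) = 572.500.
Integral + boundary = 11051.5.
k=1: B_{2}/(2)! × [f^{(1)}(32) − f^{(1)}(11)] = 1/12 × (64.0000 − 22.0000) = 3.50000.

S_1 ≈ 11055.0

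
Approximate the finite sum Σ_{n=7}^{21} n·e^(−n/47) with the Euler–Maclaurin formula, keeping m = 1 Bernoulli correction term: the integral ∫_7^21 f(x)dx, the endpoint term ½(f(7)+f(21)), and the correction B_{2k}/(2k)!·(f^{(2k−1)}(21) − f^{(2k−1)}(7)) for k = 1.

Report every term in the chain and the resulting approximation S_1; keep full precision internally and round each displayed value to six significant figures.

Integral: ∫_7^21 x·e^(−x/47) dx = 142.428.
½[f(7) + f(21)] = ½[6.03137 + 13.4330] = 9.73218.
Integral + boundary = 152.160.
Correction k=1: B_{2}/2! · (f^{(1)}(21) − f^{(1)}(7)) = 1/12 · (0.353858 − 0.733297) = -0.0316199.

S_1 ≈ 152.129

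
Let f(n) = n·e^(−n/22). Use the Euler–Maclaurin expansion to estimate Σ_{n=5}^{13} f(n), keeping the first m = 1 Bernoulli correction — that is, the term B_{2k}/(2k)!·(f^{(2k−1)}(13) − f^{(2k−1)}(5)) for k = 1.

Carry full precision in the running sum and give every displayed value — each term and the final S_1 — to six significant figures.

S_1 ≈ 52.3569

The integral term ∫_5^13 x·e^(−x/22) dx = 46.7977.
Endpoint term: (f(5) + f(13))/2 = (3.98352 + 7.19971)/2 = 5.59161.
Running total after boundary: 52.3893.
k=1: B_{2}/(2)! × [f^{(1)}(13) − f^{(1)}(5)] = 1/12 × (0.226564 − 0.615634) = -0.0324225.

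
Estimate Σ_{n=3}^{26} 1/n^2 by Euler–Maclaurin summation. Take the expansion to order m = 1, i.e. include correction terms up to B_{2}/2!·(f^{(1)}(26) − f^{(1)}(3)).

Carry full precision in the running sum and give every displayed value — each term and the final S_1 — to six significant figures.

S_1 ≈ 0.357330

The integral term ∫_3^26 1/x^2 dx = 0.294872.
Boundary: ½(f(3) + f(26)) = ½(0.111111 + 0.00147929) = 0.0562952.
Integral + boundary = 0.351167.
Correction k=1: B_{2}/2! · (f^{(1)}(26) − f^{(1)}(3)) = 1/12 · (-0.000113792 − (-0.0740741)) = 0.00616336.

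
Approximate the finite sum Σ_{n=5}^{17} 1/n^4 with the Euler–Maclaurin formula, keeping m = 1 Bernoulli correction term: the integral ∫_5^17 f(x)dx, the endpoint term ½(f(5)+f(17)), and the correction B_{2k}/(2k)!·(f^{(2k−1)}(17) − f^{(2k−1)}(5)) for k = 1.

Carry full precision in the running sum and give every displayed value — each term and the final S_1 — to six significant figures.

S_1 ≈ 0.00351124

∫_5^17 1/x^4 dx evaluates to 0.00259882.
Endpoint term: (f(5) + f(17))/2 = (0.00160000 + 1.19730e-05)/2 = 0.000805987.
So far: 0.00340481.
Order-1 term: 1/12 · (-2.81719e-06 − (-0.00128000)) = 0.000106432.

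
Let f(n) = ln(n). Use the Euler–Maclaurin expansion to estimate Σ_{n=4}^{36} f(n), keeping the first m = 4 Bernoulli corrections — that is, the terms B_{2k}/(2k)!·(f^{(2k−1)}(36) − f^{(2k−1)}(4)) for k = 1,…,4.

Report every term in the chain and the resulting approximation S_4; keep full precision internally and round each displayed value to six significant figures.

The integral term ∫_4^36 ln(x) dx = 91.4615.
Boundary: ½(f(4) + f(36)) = ½(1.38629 + 3.58352) = 2.48491.
Integral + boundary = 93.9464.
k=1: B_{2}/(2)! × [f^{(1)}(36) − f^{(1)}(4)] = 1/12 × (0.0277778 − 0.250000) = -0.0185185.
Running total after k=1: 93.9279.
k=2: B_{4}/(4)! × [f^{(3)}(36) − f^{(3)}(4)] = −1/720 × (4.28669e-05 − 0.0312500) = 4.33432e-05.
Running total after k=2: 93.9279.
k=3: B_{6}/(6)! × [f^{(5)}(36) − f^{(5)}(4)] = 1/30240 × (3.96916e-07 − 0.0234375) = -7.75036e-07.
Running total after k=3: 93.9279.
k=4: B_{8}/(8)! × [f^{(7)}(36) − f^{(7)}(4)] = −1/1209600 × (9.18787e-09 − 0.0439453) = 3.63304e-08.

S_4 ≈ 93.9279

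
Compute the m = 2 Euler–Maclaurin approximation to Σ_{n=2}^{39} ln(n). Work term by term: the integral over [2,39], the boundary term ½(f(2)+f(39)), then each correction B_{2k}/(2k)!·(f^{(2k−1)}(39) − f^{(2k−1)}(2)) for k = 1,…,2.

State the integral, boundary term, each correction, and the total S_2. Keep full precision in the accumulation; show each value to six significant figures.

The integral term ∫_2^39 ln(x) dx = 104.493.
Endpoint term: (f(2) + f(39))/2 = (0.693147 + 3.66356)/2 = 2.17835.
Running total after boundary: 106.671.
k=1: B_{2}/(2)! × [f^{(1)}(39) − f^{(1)}(2)] = 1/12 × (0.0256410 − 0.500000) = -0.0395299.
After k=1: 106.631.
k=2: B_{4}/(4)! × [f^{(3)}(39) − f^{(3)}(2)] = −1/720 × (3.37160e-05 − 0.250000) = 0.000347175.

S_2 ≈ 106.632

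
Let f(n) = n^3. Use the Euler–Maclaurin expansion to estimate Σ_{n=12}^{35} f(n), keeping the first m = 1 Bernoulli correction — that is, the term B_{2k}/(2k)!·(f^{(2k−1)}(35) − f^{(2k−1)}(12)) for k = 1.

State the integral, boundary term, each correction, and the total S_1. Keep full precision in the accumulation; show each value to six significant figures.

S_1 ≈ 392544

The integral term ∫_12^35 x^3 dx = 369972.
Endpoint term: (f(12) + f(35))/2 = (1728.00 + 42875.0)/2 = 22301.5.
Running total after boundary: 392274.
Order-1 term: 1/12 · (3675.00 − 432.000) = 270.250.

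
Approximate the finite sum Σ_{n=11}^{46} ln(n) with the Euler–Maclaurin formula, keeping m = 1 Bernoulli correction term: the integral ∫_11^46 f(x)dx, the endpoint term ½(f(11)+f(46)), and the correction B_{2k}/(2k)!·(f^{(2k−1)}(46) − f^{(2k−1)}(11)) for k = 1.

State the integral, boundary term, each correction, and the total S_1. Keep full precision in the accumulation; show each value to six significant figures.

S_1 ≈ 117.848

Integral: ∫_11^46 ln(x) dx = 114.741.
Boundary: ½(f(11) + f(46)) = ½(2.39790 + 3.82864) = 3.11327.
Integral + boundary = 117.854.
Correction k=1: B_{2}/2! · (f^{(1)}(46) − f^{(1)}(11)) = 1/12 · (0.0217391 − 0.0909091) = -0.00576416.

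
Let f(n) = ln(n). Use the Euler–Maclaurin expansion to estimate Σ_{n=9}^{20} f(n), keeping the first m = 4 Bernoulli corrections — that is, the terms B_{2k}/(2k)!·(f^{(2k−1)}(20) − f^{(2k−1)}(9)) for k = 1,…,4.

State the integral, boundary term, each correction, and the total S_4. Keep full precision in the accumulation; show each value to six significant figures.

S_4 ≈ 31.7310

The integral term ∫_9^20 ln(x) dx = 29.1396.
Endpoint term: (f(9) + f(20))/2 = (2.19722 + 2.99573)/2 = 2.59648.
Integral + boundary = 31.7361.
Order-1 term: 1/12 · (0.0500000 − 0.111111) = -0.00509259.
Running total after k=1: 31.7310.
Order-2 term: −1/720 · (0.000250000 − 0.00274348) = 3.46317e-06.
Running total after k=2: 31.7310.
Order-3 term: 1/30240 · (7.50000e-06 − 0.000406442) = -1.31925e-08.
Running total after k=3: 31.7310.
Order-4 term: −1/1209600 · (5.62500e-07 − 0.000150534) = 1.23984e-10.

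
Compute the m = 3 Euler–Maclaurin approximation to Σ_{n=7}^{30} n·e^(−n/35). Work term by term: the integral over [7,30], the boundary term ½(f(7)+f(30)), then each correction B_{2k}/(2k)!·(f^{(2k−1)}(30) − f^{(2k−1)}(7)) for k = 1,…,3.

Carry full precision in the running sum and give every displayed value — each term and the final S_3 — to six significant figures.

S_3 ≈ 247.268

∫_7^30 x·e^(−x/35) dx evaluates to 238.086.
Endpoint term: (f(7) + f(30))/2 = (5.73112 + 12.7312)/2 = 9.23115.
So far: 247.317.
Order-1 term: 1/12 · (0.0606247 − 0.654985) = -0.0495300.
Running total after k=1: 247.268.
Order-2 term: −1/720 · (0.000742343 − 0.00187138) = 1.56811e-06.
Running total after k=2: 247.268.
Order-3 term: 1/30240 · (1.17159e-06 − 2.61885e-06) = -4.78591e-11.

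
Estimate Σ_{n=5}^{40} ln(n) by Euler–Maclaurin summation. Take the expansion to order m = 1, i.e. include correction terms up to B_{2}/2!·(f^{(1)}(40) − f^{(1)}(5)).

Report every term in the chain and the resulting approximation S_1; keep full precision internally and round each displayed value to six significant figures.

Integral: ∫_5^40 ln(x) dx = 104.508.
½[f(5) + f(40)] = ½[1.60944 + 3.68888] = 2.64916.
Running total after boundary: 107.157.
Correction k=1: B_{2}/2! · (f^{(1)}(40) − f^{(1)}(5)) = 1/12 · (0.0250000 − 0.200000) = -0.0145833.

S_1 ≈ 107.143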